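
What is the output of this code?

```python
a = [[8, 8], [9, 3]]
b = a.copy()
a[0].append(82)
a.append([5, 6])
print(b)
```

Key concept: shallow copy with nested lists.
Step by step:
`a = [[8, 8], [9, 3]]` → a = [[8, 8], [9, 3]]
`b = a.copy()` → b = [[8, 8], [9, 3]]
`a[0].append(82)` → a = [[8, 8, 82], [9, 3]]; b = [[8, 8, 82], [9, 3]]
`a.append([5, 6])` → a = [[8, 8, 82], [9, 3], [5, 6]]
`print(b)` → prints [[8, 8, 82], [9, 3]]

Answer: [[8, 8, 82], [9, 3]]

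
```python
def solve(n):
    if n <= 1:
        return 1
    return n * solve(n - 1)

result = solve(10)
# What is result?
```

solve(10) = 10 * 9 * 8 * 7 * 6 * 5 * 4 * 3 * 2 * 1 = 3628800

Answer: 3628800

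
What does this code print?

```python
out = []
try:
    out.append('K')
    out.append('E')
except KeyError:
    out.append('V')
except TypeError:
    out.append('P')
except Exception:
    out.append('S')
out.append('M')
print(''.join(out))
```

Execution trace: 'K' (try body) → 'E' (try body, no exception) → 'M' (after the try/except). Output: KEM

Answer: KEM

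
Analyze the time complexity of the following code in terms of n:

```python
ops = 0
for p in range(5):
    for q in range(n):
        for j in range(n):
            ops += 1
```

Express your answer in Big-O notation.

Each loop level contributes: 1 × n × n. Multiplying the contributions gives O(n^2).

Answer: O(n^2)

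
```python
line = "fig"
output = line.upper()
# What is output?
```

Trace:
`line = "fig"` → line = 'fig'
`output = line.upper()` → output = 'FIG'
So output = 'FIG'

Answer: 'FIG'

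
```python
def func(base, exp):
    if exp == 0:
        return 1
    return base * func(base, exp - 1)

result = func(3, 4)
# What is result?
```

func(3, 4) = 3 * 3 * 3 * 3 = 81

Answer: 81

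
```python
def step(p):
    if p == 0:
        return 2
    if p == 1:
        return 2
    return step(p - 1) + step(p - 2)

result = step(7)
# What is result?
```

Build up from base cases: step(0)=2, step(1)=2, step(2)=4, step(3)=6, step(4)=10, step(5)=16, step(6)=26, ..., step(7)=42

Answer: 42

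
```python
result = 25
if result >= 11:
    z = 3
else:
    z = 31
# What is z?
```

Trace:
`result = 25` → result = 25
`if result >= 11: ...` → result >= 11 is True → z = 3
So z = 3

Answer: 3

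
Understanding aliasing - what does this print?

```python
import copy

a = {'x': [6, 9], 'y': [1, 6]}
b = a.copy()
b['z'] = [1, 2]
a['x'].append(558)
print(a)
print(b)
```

Key concept: shallow copy of dict with mutable values.
Step by step:
`a = {'x': [6, 9], 'y': [1, 6]}` → a = {'x': [6, 9], 'y': [1, 6]}
`b = a.copy()` → b = {'x': [6, 9], 'y': [1, 6]}
`b['z'] = [1, 2]` → b = {'x': [6, 9], 'y': [1, 6], 'z': [1, 2]}
`a['x'].append(558)` → a = {'x': [6, 9, 558], 'y': [1, 6]}; b = {'x': [6, 9, 558], 'y': [1, 6], 'z': [1, 2]}
`print(a)` → prints {'x': [6, 9, 558], 'y': [1, 6]}
`print(b)` → prints {'x': [6, 9, 558], 'y': [1, 6], 'z': [1, 2]}

Answer:
{'x': [6, 9, 558], 'y': [1, 6]}
{'x': [6, 9, 558], 'y': [1, 6], 'z': [1, 2]}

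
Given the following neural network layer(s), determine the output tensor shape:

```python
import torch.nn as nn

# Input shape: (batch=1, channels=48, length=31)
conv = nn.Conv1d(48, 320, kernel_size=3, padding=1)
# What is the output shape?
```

Input: (1, 48, 31) -> Output: (1, 320, 31)

Answer: (1, 320, 31)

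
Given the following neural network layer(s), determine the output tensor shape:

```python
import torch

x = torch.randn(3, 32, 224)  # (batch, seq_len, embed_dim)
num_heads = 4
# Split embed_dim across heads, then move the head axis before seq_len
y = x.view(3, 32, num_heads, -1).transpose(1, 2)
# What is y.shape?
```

Input: (3, 32, 224) -> head_dim = 224 // 4 = 56; after view: (3, 32, 4, 56) -> after transpose(1, 2): (3, 4, 32, 56) -> Output: (3, 4, 32, 56)

Answer: (3, 4, 32, 56)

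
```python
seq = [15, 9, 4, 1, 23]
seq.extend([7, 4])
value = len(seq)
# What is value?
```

Trace:
`seq = [15, 9, 4, 1, 23]` → seq = [15, 9, 4, 1, 23]
`seq.extend([7, 4])` → seq = [15, 9, 4, 1, 23, 7, 4]
`value = len(seq)` → value = 7
So value = 7

Answer: 7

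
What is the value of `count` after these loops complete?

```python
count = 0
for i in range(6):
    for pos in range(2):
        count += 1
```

6 * 2 = 12
`count` takes the values: 0 → 1 → 2 → 3 → 4 → 5 → 6 → 7 → 8 → 9 → 10 → 11 → 12

Answer: 12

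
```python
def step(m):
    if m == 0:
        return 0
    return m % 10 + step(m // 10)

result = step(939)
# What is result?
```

Sum of digits of 939: 9 + 3 + 9 = 21

Answer: 21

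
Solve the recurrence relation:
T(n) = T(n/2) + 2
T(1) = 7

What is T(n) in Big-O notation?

Each step divides n by 2 and adds 2. After log_2(n) steps we reach T(1)=7. So T(n) = 2·log_2(n) + 7 = O(log n).

Answer: O(log n)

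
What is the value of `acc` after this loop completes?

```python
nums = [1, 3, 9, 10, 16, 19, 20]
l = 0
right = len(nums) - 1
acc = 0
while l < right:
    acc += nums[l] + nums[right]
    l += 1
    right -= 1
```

Sum of pairs from ends
`acc` takes the values: 0 → 21 → 43 → 68

Answer: 68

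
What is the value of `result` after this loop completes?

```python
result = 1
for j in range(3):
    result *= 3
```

3^3 = 27
`result` takes the values: 1 → 3 → 9 → 27

Answer: 27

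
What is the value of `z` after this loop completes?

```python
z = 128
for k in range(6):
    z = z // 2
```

Halve 6 times: 128 // 2^6 = 2
`z` takes the values: 128 → 64 → 32 → 16 → 8 → 4 → 2

Answer: 2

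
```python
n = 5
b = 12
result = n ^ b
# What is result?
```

Trace:
`n = 5` → n = 5
`b = 12` → b = 12
`result = n ^ b` → result = 9
So result = 9

Answer: 9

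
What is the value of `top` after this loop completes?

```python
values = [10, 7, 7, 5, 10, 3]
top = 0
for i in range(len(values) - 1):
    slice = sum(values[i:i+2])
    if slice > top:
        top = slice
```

Max sum of 2-element window in [10, 7, 7, 5, 10, 3]
`top` takes the values: 0 → 17

Answer: 17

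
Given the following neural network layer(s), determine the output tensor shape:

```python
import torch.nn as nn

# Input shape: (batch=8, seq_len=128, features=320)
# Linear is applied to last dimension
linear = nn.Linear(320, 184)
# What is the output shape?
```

Input: (8, 128, 320) -> Output: (8, 128, 184)

Answer: (8, 128, 184)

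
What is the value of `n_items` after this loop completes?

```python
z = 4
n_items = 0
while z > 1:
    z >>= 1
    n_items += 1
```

Count right shifts until 1
`n_items` takes the values: 0 → 1 → 2

Answer: 2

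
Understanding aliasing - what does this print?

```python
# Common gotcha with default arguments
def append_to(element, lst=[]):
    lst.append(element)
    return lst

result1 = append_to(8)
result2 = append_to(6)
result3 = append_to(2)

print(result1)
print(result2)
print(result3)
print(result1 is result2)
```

Key concept: mutable default argument gotcha.
Step by step:
`result1 = append_to(8)` → result1 = [8]
`result2 = append_to(6)` → result1 = [8, 6] (same object as result2); result2 = [8, 6] (same object as result1)
`result3 = append_to(2)` → result1 = [8, 6, 2] (same object as result2, result3); result2 = [8, 6, 2] (same object as result1, result3); result3 = [8, 6, 2] (same object as result1, result2)
`print(result1)` → prints [8, 6, 2]
`print(result2)` → prints [8, 6, 2]
`print(result3)` → prints [8, 6, 2]
`print(result1 is result2)` → prints True

Answer:
[8, 6, 2]
[8, 6, 2]
[8, 6, 2]
True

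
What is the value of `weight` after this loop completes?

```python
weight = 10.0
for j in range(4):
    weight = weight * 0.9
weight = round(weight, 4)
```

Exponential decay: 10.0 * 0.9^4
`weight` takes the values: 10.0 → 9.0 → 8.1 → 7.29 → 6.561

Answer: 6.561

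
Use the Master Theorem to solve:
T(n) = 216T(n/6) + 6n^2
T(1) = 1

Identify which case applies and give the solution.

a=216, b=6, f(n)=6n^2. log_6(216) = 3. Since c=2 < 3, Case 1 applies: T(n) = Θ(n^log_b(a)) = O(n^3).

Answer: O(n^3) - Case 1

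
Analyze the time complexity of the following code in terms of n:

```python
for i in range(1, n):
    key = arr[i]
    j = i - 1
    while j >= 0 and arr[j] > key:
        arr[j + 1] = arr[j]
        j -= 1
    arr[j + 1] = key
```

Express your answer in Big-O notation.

This is Insertion sort. Time complexity: O(n²).

Answer: O(n²)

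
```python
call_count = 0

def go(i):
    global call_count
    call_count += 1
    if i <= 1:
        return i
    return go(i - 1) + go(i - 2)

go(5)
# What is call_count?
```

Calls(i) = 1 + Calls(i-1) + Calls(i-2); Calls(0)=Calls(1)=1. For i=5 this gives 15.

Answer: 15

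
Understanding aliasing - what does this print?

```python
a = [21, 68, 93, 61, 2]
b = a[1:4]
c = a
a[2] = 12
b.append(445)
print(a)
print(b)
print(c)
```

Key concept: slice vs alias.
Step by step:
`a = [21, 68, 93, 61, 2]` → a = [21, 68, 93, 61, 2]
`b = a[1:4]` → b = [68, 93, 61]
`c = a` → c = [21, 68, 93, 61, 2] (same object as a)
`a[2] = 12` → a = [21, 68, 12, 61, 2] (same object as c); c = [21, 68, 12, 61, 2] (same object as a)
`b.append(445)` → b = [68, 93, 61, 445]
`print(a)` → prints [21, 68, 12, 61, 2]
`print(b)` → prints [68, 93, 61, 445]
`print(c)` → prints [21, 68, 12, 61, 2]

Answer:
[21, 68, 12, 61, 2]
[68, 93, 61, 445]
[21, 68, 12, 61, 2]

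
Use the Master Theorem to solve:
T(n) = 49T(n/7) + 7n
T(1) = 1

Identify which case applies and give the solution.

a=49, b=7, f(n)=7n. log_7(49) = 2. Since c=1 < 2, Case 1 applies: T(n) = Θ(n^log_b(a)) = O(n^2).

Answer: O(n^2) - Case 1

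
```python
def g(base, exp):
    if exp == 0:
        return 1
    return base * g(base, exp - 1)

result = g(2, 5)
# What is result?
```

g(2, 5) = 2 * 2 * 2 * 2 * 2 = 32

Answer: 32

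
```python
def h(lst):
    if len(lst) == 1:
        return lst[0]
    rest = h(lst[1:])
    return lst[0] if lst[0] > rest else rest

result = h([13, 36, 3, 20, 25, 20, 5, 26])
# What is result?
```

Recursive max over [13, 36, 3, 20, 25, 20, 5, 26] = 36

Answer: 36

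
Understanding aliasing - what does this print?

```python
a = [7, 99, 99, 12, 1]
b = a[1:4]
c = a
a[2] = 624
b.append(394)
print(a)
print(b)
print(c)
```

Key concept: slice vs alias.
Step by step:
`a = [7, 99, 99, 12, 1]` → a = [7, 99, 99, 12, 1]
`b = a[1:4]` → b = [99, 99, 12]
`c = a` → c = [7, 99, 99, 12, 1] (same object as a)
`a[2] = 624` → a = [7, 99, 624, 12, 1] (same object as c); c = [7, 99, 624, 12, 1] (same object as a)
`b.append(394)` → b = [99, 99, 12, 394]
`print(a)` → prints [7, 99, 624, 12, 1]
`print(b)` → prints [99, 99, 12, 394]
`print(c)` → prints [7, 99, 624, 12, 1]

Answer:
[7, 99, 624, 12, 1]
[99, 99, 12, 394]
[7, 99, 624, 12, 1]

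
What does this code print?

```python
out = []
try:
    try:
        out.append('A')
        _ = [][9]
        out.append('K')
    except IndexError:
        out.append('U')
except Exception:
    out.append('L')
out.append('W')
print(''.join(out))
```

Execution trace: 'A' (inner try body) → 'U' (inner except IndexError) → 'W' (after the try/except). Output: AUW

Answer: AUW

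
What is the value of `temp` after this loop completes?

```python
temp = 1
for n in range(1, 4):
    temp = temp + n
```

Start at 1, add 1 through 3
`temp` takes the values: 1 → 2 → 4 → 7

Answer: 7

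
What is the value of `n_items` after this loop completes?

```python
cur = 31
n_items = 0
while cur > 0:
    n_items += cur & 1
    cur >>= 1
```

Count set bits in 31 (binary: 0b11111)
`n_items` takes the values: 0 → 1 → 2 → 3 → 4 → 5

Answer: 5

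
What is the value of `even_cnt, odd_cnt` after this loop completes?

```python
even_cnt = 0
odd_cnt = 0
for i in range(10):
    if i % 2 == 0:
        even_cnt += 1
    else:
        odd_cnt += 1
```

Count evens and odds in range(10)
`even_cnt, odd_cnt` takes the values: (0, 0) → (1, 0) → (1, 1) → (2, 1) → (2, 2) → (3, 2) → (3, 3) → (4, 3) → (4, 4) → (5, 4) → (5, 5)

Answer: 5, 5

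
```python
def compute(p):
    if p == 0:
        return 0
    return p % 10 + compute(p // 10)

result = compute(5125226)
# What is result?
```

Sum of digits of 5125226: 6 + 2 + 2 + 5 + 2 + 1 + 5 = 23

Answer: 23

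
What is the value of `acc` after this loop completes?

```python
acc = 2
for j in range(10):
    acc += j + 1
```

Start at 2, add 1 to 10 = 57
`acc` takes the values: 2 → 3 → 5 → 8 → 12 → 17 → 23 → 30 → 38 → 47 → 57

Answer: 57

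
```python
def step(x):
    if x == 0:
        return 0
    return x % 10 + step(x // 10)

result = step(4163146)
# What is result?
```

Sum of digits of 4163146: 6 + 4 + 1 + 3 + 6 + 1 + 4 = 25

Answer: 25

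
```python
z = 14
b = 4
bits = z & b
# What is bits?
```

Trace:
`z = 14` → z = 14
`b = 4` → b = 4
`bits = z & b` → bits = 4
So bits = 4

Answer: 4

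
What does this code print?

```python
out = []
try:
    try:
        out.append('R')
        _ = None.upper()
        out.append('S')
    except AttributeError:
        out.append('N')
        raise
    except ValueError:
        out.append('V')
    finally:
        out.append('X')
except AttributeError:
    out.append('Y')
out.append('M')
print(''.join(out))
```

Execution trace: 'R' (try body) → 'N' (except AttributeError) → 'X' (finally) → 'Y' (outer except AttributeError) → 'M' (after the try/except). Output: RNXYM

Answer: RNXYM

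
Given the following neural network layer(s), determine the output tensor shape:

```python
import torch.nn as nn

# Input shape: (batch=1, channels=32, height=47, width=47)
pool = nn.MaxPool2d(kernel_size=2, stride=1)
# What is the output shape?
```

Input: (1, 32, 47, 47) -> Output: (1, 32, 46, 46)

Answer: (1, 32, 46, 46)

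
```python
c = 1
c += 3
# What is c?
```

Trace:
`c = 1` → c = 1
`c += 3` → c = 4
So c = 4

Answer: 4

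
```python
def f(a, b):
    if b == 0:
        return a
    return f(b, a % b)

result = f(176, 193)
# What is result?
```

f(176, 193) -> f(193, 176) -> f(176, 17) -> f(17, 6) -> f(6, 5) -> f(5, 1) -> f(1, 0) -> 1

Answer: 1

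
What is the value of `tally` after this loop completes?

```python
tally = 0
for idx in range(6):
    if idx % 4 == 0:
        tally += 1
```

Count numbers divisible by 4 in range(6)
`tally` takes the values: 0 → 1 → 2

Answer: 2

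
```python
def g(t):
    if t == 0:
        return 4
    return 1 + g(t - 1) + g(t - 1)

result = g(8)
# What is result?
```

g(t) = 1 + 2·g(t-1), g(0)=4. Closed form: (4+1)·2^8 - 1 = 1279.

Answer: 1279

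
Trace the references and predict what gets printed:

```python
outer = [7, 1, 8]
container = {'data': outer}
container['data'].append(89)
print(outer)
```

Key concept: dict holds reference to list.
Step by step:
`outer = [7, 1, 8]` → outer = [7, 1, 8]
`container = {'data': outer}` → container = {'data': [7, 1, 8]}
`container['data'].append(89)` → outer = [7, 1, 8, 89]; container = {'data': [7, 1, 8, 89]}
`print(outer)` → prints [7, 1, 8, 89]

Answer: [7, 1, 8, 89]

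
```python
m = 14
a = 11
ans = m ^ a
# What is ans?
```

Trace:
`m = 14` → m = 14
`a = 11` → a = 11
`ans = m ^ a` → ans = 5
So ans = 5

Answer: 5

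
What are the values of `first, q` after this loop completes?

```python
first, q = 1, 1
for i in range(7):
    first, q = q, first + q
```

Fibonacci: after 7 iterations
`first, q` takes the values: (1, 1) → (1, 2) → (2, 3) → (3, 5) → (5, 8) → (8, 13) → (13, 21) → (21, 34)

Answer: 21, 34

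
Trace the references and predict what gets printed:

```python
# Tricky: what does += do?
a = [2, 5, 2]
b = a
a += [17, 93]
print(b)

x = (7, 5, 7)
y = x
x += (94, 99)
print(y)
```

Key concept: += behavior differs for mutable vs immutable.
Step by step:
`a = [2, 5, 2]` → a = [2, 5, 2]
`b = a` → b = [2, 5, 2] (same object as a)
`a += [17, 93]` → a = [2, 5, 2, 17, 93] (same object as b); b = [2, 5, 2, 17, 93] (same object as a)
`print(b)` → prints [2, 5, 2, 17, 93]
`x = (7, 5, 7)` → x = (7, 5, 7)
`y = x` → y = (7, 5, 7)
`x += (94, 99)` → x = (7, 5, 7, 94, 99)
`print(y)` → prints (7, 5, 7)

Answer:
[2, 5, 2, 17, 93]
(7, 5, 7)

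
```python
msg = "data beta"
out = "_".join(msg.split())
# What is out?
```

Trace:
`msg = "data beta"` → msg = 'data beta'
`out = "_".join(msg.split())` → out = 'data_beta'
So out = 'data_beta'

Answer: 'data_beta'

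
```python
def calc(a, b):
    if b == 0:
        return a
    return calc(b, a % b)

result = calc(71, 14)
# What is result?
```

calc(71, 14) -> calc(14, 1) -> calc(1, 0) -> 1

Answer: 1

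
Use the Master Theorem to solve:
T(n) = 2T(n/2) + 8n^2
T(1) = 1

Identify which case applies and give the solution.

a=2, b=2, f(n)=8n^2. log_2(2) = 1. Since c=2 > 1 and the regularity condition holds (2(n/2)^2 = (2/2^2)n^2 with 2/2^2 < 1), Case 3 applies: T(n) = Θ(f(n)) = O(n^2).

Answer: O(n^2) - Case 3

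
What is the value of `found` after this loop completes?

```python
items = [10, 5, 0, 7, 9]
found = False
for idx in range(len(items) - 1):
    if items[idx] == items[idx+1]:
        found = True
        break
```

Check consecutive duplicates in [10, 5, 0, 7, 9]
`found` takes the values: False

Answer: False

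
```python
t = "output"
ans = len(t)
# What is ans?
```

Trace:
`t = "output"` → t = 'output'
`ans = len(t)` → ans = 6
So ans = 6

Answer: 6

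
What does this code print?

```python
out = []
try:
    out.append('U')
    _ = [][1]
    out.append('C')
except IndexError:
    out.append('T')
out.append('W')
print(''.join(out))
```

Execution trace: 'U' (try body) → 'T' (except IndexError) → 'W' (after the try/except). Output: UTW

Answer: UTW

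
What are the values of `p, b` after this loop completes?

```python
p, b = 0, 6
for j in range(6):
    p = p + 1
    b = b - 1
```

p goes 0→6, b goes 6→0
`p, b` takes the values: (0, 6) → (1, 6) → (1, 5) → (2, 5) → (2, 4) → (3, 4) → (3, 3) → (4, 3) → (4, 2) → (5, 2) → (5, 1) → (6, 1) → (6, 0)

Answer: 6, 0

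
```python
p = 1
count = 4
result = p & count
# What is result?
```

Trace:
`p = 1` → p = 1
`count = 4` → count = 4
`result = p & count` → result = 0
So result = 0

Answer: 0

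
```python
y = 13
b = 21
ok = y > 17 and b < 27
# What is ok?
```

Trace:
`y = 13` → y = 13
`b = 21` → b = 21
`ok = y > 17 and b < 27` → ok = False
So ok = False

Answer: False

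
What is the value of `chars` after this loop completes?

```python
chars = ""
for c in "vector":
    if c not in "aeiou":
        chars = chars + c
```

Remove vowels from 'vector'
`chars` takes the values: "" → "v" → "vc" → "vct" → "vctr"

Answer: "vctr"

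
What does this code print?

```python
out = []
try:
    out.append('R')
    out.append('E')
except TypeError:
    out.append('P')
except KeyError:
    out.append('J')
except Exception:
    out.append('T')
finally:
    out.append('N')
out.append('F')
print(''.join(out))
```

Execution trace: 'R' (try body) → 'E' (try body, no exception) → 'N' (finally) → 'F' (after the try/except). Output: RENF

Answer: RENF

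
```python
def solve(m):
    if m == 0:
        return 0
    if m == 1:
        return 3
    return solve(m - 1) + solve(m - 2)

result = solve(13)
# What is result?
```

Build up from base cases: solve(0)=0, solve(1)=3, solve(2)=3, solve(3)=6, solve(4)=9, solve(5)=15, solve(6)=24, ..., solve(13)=699

Answer: 699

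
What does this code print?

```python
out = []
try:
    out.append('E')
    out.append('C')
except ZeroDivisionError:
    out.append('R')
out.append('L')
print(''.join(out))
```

Execution trace: 'E' (try body) → 'C' (try body, no exception) → 'L' (after the try/except). Output: ECL

Answer: ECL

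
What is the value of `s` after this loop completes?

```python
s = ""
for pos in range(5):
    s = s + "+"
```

Repeat '+' 5 times
`s` takes the values: "" → "+" → "++" → "+++" → "++++" → "+++++"

Answer: "+++++"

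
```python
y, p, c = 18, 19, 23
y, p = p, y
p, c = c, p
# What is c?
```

Trace:
`y, p, c = 18, 19, 23` → y = 18; p = 19; c = 23
`y, p = p, y` → y = 19; p = 18
`p, c = c, p` → p = 23; c = 18
So c = 18

Answer: 18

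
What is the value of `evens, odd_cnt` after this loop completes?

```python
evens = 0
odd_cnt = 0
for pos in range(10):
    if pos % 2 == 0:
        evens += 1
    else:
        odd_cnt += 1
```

Count evens and odds in range(10)
`evens, odd_cnt` takes the values: (0, 0) → (1, 0) → (1, 1) → (2, 1) → (2, 2) → (3, 2) → (3, 3) → (4, 3) → (4, 4) → (5, 4) → (5, 5)

Answer: 5, 5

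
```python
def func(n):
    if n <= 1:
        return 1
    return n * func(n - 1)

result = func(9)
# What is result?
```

func(9) = 9 * 8 * 7 * 6 * 5 * 4 * 3 * 2 * 1 = 362880

Answer: 362880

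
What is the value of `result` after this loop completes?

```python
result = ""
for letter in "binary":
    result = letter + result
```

Reverse 'binary'
`result` takes the values: "" → "b" → "ib" → "nib" → "anib" → "ranib" → "yranib"

Answer: "yranib"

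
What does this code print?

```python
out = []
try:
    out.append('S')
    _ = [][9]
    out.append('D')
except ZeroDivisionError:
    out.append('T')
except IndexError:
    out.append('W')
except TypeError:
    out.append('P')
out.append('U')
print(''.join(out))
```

Execution trace: 'S' (try body) → 'W' (except IndexError) → 'U' (after the try/except). Output: SWU

Answer: SWU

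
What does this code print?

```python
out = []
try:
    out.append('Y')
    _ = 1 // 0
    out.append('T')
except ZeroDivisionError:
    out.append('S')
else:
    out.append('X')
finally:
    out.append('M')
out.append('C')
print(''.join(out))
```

Execution trace: 'Y' (try body) → 'S' (except ZeroDivisionError) → 'M' (finally) → 'C' (after the try/except). Output: YSMC

Answer: YSMC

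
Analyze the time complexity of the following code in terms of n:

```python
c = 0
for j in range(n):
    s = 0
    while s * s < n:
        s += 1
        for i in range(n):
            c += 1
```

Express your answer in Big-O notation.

Each loop level contributes: n × √n × n. Multiplying the contributions gives O(n^2√n).

Answer: O(n^2√n)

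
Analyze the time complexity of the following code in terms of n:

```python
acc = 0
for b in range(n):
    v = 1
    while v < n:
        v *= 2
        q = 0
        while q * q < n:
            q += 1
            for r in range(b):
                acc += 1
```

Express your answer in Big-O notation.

Each loop level contributes: n × log n × √n × n. Multiplying the contributions gives O(n^2√n log n).

Answer: O(n^2√n log n)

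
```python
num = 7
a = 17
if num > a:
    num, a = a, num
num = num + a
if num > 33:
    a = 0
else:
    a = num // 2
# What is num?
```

Trace:
`num = 7` → num = 7
`a = 17` → a = 17
`if num > a: ...` → num > a is False → no variable changes
`num = num + a` → num = 24
`if num > 33: ...` → num > 33 is False, take else branch → a = 12
So num = 24

Answer: 24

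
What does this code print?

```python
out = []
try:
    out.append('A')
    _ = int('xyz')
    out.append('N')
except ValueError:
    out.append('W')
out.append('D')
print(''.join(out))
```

Execution trace: 'A' (try body) → 'W' (except ValueError) → 'D' (after the try/except). Output: AWD

Answer: AWD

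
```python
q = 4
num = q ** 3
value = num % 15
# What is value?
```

Trace:
`q = 4` → q = 4
`num = q ** 3` → num = 64
`value = num % 15` → value = 4
So value = 4

Answer: 4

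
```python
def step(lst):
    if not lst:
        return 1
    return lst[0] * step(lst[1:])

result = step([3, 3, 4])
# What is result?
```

Product over [3, 3, 4] = 3 * 3 * 4 = 36

Answer: 36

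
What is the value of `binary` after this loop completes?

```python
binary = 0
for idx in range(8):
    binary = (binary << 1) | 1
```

Build 8 consecutive 1-bits: 0b11111111
`binary` takes the values: 0 → 1 → 3 → 7 → 15 → 31 → 63 → 127 → 255

Answer: 255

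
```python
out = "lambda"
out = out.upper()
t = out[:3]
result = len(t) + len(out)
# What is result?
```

Trace:
`out = "lambda"` → out = 'lambda'
`out = out.upper()` → out = 'LAMBDA'
`t = out[:3]` → t = 'LAM'
`result = len(t) + len(out)` → result = 9
So result = 9

Answer: 9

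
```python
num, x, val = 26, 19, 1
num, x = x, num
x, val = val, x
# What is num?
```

Trace:
`num, x, val = 26, 19, 1` → num = 26; x = 19; val = 1
`num, x = x, num` → num = 19; x = 26
`x, val = val, x` → x = 1; val = 26
So num = 19

Answer: 19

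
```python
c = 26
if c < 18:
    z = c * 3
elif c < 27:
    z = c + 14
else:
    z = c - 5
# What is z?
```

Trace:
`c = 26` → c = 26
`if c < 18: ...` → c < 18 is False, c < 27 is True → z = 40
So z = 40

Answer: 40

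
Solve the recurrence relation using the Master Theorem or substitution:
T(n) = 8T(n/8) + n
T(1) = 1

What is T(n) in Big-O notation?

By Master Theorem: a=8, b=8, f(n)=n. Since log_8(8) = 1 and f(n) = Θ(n^1), Case 2 applies. T(n) = O(n log n).

Answer: O(n log n)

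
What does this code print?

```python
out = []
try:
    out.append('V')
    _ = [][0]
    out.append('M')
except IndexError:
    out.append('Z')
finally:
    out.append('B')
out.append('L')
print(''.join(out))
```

Execution trace: 'V' (try body) → 'Z' (except IndexError) → 'B' (finally) → 'L' (after the try/except). Output: VZBL

Answer: VZBL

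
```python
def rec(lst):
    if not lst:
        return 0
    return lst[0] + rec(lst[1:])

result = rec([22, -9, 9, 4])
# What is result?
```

22 + (-9) + 9 + 4 + 0 = 26

Answer: 26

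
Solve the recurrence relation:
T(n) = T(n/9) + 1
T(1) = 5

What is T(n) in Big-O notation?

Each step divides n by 9 and adds 1. After log_9(n) steps we reach T(1)=5. So T(n) = 1·log_9(n) + 5 = O(log n).

Answer: O(log n)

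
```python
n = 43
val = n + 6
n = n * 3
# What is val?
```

Trace:
`n = 43` → n = 43
`val = n + 6` → val = 49
`n = n * 3` → n = 129
So val = 49

Answer: 49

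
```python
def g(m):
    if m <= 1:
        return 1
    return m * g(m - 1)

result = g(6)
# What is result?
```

g(6) = 6 * 5 * 4 * 3 * 2 * 1 = 720

Answer: 720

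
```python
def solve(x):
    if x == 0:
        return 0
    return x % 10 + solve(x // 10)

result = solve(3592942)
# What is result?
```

Sum of digits of 3592942: 2 + 4 + 9 + 2 + 9 + 5 + 3 = 34

Answer: 34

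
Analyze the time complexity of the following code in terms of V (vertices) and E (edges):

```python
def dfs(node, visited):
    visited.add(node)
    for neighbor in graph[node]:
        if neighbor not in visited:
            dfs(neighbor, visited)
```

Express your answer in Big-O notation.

This is Depth-first search (recursive). Time complexity: O(V + E).

Answer: O(V + E)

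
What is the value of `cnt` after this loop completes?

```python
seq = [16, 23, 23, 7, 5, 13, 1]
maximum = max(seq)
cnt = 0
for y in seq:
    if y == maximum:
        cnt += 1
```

Count of max value 23 in [16, 23, 23, 7, 5, 13, 1]
`cnt` takes the values: 0 → 1 → 2

Answer: 2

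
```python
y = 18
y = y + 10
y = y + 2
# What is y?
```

Trace:
`y = 18` → y = 18
`y = y + 10` → y = 28
`y = y + 2` → y = 30
So y = 30

Answer: 30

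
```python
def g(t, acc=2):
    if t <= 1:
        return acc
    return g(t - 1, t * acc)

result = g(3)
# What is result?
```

Accumulator trace (n, acc): (3, 2) -> (2, 6) -> (1, 12) -> return 12

Answer: 12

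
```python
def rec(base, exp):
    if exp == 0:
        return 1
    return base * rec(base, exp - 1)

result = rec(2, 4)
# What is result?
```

rec(2, 4) = 2 * 2 * 2 * 2 = 16

Answer: 16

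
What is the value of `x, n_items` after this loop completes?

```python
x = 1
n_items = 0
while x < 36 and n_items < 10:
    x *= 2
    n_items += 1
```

Double until >= 36 or 10 iterations
`x, n_items` takes the values: (1, 0) → (2, 0) → (2, 1) → (4, 1) → (4, 2) → (8, 2) → (8, 3) → (16, 3) → (16, 4) → (32, 4) → (32, 5) → (64, 5) → (64, 6)

Answer: 64, 6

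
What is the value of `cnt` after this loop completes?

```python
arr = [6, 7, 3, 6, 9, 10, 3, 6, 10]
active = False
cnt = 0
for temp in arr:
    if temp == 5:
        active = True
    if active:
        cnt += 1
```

Count elements after first 5 in [6, 7, 3, 6, 9, 10, 3, 6, 10]
`cnt` takes the values: 0

Answer: 0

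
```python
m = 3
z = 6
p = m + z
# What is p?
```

Trace:
`m = 3` → m = 3
`z = 6` → z = 6
`p = m + z` → p = 9
So p = 9

Answer: 9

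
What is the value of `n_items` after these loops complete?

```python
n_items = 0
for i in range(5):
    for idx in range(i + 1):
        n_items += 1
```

Triangle: 1 + 2 + ... + 5
`n_items` takes the values: 0 → 1 → 2 → 3 → 4 → 5 → 6 → 7 → 8 → 9 → 10 → 11 → 12 → 13 → 14 → 15

Answer: 15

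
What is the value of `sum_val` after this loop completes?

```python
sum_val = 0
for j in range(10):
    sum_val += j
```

Sum of 0 to 9 = 45
`sum_val` takes the values: 0 → 1 → 3 → 6 → 10 → 15 → 21 → 28 → 36 → 45

Answer: 45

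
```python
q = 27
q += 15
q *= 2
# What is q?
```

Trace:
`q = 27` → q = 27
`q += 15` → q = 42
`q *= 2` → q = 84
So q = 84

Answer: 84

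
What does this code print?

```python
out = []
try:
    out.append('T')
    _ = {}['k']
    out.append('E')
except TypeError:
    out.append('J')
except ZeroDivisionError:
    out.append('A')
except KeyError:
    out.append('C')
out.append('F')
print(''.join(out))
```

Execution trace: 'T' (try body) → 'C' (except KeyError) → 'F' (after the try/except). Output: TCF

Answer: TCF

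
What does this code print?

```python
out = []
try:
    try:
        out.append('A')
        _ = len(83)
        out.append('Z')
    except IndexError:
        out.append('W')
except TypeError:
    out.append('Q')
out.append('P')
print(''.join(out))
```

Execution trace: 'A' (try body) → 'Q' (outer except TypeError) → 'P' (after the try/except). Output: AQP

Answer: AQP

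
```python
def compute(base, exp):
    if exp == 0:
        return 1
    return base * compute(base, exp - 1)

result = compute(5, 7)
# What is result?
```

compute(5, 7) = 5 * 5 * 5 * 5 * 5 * 5 * 5 = 78125

Answer: 78125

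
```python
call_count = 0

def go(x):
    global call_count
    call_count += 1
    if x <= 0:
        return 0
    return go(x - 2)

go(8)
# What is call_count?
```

Linear recursion stepping by 2: 5 calls from x=8 down to ≤0.

Answer: 5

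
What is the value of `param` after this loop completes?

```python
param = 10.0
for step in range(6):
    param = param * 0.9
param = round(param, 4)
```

Exponential decay: 10.0 * 0.9^6
`param` takes the values: 10.0 → 9.0 → 8.1 → 7.29 → 6.561 → 5.9049 → 5.31441 → 5.3144

Answer: 5.3144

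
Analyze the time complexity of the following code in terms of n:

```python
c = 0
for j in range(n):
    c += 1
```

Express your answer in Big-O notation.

Each loop level contributes: n. Multiplying the contributions gives O(n).

Answer: O(n)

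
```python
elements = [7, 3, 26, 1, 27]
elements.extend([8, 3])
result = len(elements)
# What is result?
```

Trace:
`elements = [7, 3, 26, 1, 27]` → elements = [7, 3, 26, 1, 27]
`elements.extend([8, 3])` → elements = [7, 3, 26, 1, 27, 8, 3]
`result = len(elements)` → result = 7
So result = 7

Answer: 7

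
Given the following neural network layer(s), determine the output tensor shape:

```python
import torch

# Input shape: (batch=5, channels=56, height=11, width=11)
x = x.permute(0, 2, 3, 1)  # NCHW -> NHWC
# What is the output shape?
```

Input: (5, 56, 11, 11) -> Output: (5, 11, 11, 56)

Answer: (5, 11, 11, 56)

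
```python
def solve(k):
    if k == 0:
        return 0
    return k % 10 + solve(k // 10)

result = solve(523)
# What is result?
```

Sum of digits of 523: 3 + 2 + 5 = 10

Answer: 10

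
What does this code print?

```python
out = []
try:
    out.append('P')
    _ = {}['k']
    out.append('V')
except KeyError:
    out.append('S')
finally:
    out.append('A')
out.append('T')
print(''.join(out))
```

Execution trace: 'P' (try body) → 'S' (except KeyError) → 'A' (finally) → 'T' (after the try/except). Output: PSAT

Answer: PSAT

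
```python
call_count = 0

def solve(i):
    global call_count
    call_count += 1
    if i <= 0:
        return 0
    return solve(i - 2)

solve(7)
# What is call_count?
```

Linear recursion stepping by 2: 5 calls from i=7 down to ≤0.

Answer: 5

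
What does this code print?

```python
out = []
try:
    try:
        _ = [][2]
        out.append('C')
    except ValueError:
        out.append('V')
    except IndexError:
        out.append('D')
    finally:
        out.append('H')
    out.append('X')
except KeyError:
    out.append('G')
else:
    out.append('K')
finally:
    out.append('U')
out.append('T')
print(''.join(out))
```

Execution trace: 'D' (inner except IndexError) → 'H' (inner finally) → 'X' (try body, no exception) → 'K' (else) → 'U' (finally) → 'T' (after the try/except). Output: DHXKUT

Answer: DHXKUT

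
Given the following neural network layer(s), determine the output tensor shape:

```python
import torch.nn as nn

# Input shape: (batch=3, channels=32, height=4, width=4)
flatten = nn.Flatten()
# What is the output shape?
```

Input: (3, 32, 4, 4) -> Output: (3, 512)

Answer: (3, 512)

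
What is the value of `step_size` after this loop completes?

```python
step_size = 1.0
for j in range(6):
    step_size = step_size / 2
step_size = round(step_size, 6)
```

Halving LR 6 times: 1 / 2^6
`step_size` takes the values: 1.0 → 0.5 → 0.25 → 0.125 → 0.0625 → 0.03125 → 0.015625

Answer: 0.015625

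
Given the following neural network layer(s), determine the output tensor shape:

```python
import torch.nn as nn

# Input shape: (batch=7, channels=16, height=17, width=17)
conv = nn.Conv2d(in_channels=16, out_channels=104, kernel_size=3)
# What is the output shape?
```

Input: (7, 16, 17, 17) -> Output: (7, 104, 15, 15)

Answer: (7, 104, 15, 15)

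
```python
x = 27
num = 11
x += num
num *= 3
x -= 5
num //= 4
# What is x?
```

Trace:
`x = 27` → x = 27
`num = 11` → num = 11
`x += num` → x = 38
`num *= 3` → num = 33
`x -= 5` → x = 33
`num //= 4` → num = 8
So x = 33

Answer: 33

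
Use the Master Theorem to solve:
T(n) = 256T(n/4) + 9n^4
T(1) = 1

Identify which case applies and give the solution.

a=256, b=4, f(n)=9n^4. log_4(256) = 4. Since c=4 = 4, Case 2 applies: T(n) = Θ(n^log_b(a) · log n) = O(n^4 log n).

Answer: O(n^4 log n) - Case 2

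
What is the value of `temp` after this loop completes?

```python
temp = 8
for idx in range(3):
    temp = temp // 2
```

Halve 3 times: 8 // 2^3 = 1
`temp` takes the values: 8 → 4 → 2 → 1

Answer: 1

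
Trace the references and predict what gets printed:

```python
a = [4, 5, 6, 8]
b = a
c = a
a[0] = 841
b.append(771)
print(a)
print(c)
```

Key concept: multiple aliases.
Step by step:
`a = [4, 5, 6, 8]` → a = [4, 5, 6, 8]
`b = a` → b = [4, 5, 6, 8] (same object as a)
`c = a` → c = [4, 5, 6, 8] (same object as a, b)
`a[0] = 841` → a = [841, 5, 6, 8] (same object as b, c); b = [841, 5, 6, 8] (same object as a, c); c = [841, 5, 6, 8] (same object as a, b)
`b.append(771)` → a = [841, 5, 6, 8, 771] (same object as b, c); b = [841, 5, 6, 8, 771] (same object as a, c); c = [841, 5, 6, 8, 771] (same object as a, b)
`print(a)` → prints [841, 5, 6, 8, 771]
`print(c)` → prints [841, 5, 6, 8, 771]

Answer:
[841, 5, 6, 8, 771]
[841, 5, 6, 8, 771]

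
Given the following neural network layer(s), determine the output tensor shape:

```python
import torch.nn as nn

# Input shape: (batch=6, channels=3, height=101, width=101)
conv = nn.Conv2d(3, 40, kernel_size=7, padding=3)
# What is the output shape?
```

Input: (6, 3, 101, 101) -> Output: (6, 40, 101, 101)

Answer: (6, 40, 101, 101)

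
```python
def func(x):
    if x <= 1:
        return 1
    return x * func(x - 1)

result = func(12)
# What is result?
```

func(12) = 12 * 11 * 10 * 9 * 8 * 7 * 6 * 5 * 4 * 3 * 2 * 1 = 479001600

Answer: 479001600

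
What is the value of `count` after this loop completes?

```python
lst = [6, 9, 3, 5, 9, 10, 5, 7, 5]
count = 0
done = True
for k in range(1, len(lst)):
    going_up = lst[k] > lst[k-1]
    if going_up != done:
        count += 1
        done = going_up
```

Count direction changes in [6, 9, 3, 5, 9, 10, 5, 7, 5]
`count` takes the values: 0 → 1 → 2 → 3 → 4 → 5

Answer: 5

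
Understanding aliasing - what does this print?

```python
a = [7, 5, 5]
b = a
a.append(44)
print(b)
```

Key concept: basic list aliasing.
Step by step:
`a = [7, 5, 5]` → a = [7, 5, 5]
`b = a` → b = [7, 5, 5] (same object as a)
`a.append(44)` → a = [7, 5, 5, 44] (same object as b); b = [7, 5, 5, 44] (same object as a)
`print(b)` → prints [7, 5, 5, 44]

Answer: [7, 5, 5, 44]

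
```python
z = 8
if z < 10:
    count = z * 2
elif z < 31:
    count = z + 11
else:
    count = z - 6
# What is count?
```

Trace:
`z = 8` → z = 8
`if z < 10: ...` → z < 10 is True → count = 16
So count = 16

Answer: 16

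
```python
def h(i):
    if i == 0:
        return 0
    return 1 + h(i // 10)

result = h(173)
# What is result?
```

Count of digits of 173: 3

Answer: 3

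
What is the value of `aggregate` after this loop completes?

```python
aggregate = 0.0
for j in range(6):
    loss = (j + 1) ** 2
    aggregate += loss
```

Sum of squared losses 1² + 2² + ... + 6²
`aggregate` takes the values: 0.0 → 1.0 → 5.0 → 14.0 → 30.0 → 55.0 → 91.0

Answer: 91.0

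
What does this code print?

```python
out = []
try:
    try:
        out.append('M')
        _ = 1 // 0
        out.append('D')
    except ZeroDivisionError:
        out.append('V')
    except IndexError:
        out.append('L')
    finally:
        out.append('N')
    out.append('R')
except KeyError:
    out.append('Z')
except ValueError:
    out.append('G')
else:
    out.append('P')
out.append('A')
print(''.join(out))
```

Execution trace: 'M' (inner try body) → 'V' (inner except ZeroDivisionError) → 'N' (inner finally) → 'R' (try body, no exception) → 'P' (else) → 'A' (after the try/except). Output: MVNRPA

Answer: MVNRPA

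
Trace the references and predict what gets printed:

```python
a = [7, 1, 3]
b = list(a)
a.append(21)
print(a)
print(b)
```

Key concept: list() constructor creates copy.
Step by step:
`a = [7, 1, 3]` → a = [7, 1, 3]
`b = list(a)` → b = [7, 1, 3]
`a.append(21)` → a = [7, 1, 3, 21]
`print(a)` → prints [7, 1, 3, 21]
`print(b)` → prints [7, 1, 3]

Answer:
[7, 1, 3, 21]
[7, 1, 3]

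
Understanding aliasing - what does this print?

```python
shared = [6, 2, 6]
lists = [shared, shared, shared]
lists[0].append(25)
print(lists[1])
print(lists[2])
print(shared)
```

Key concept: list of same reference.
Step by step:
`shared = [6, 2, 6]` → shared = [6, 2, 6]
`lists = [shared, shared, shared]` → lists = [[6, 2, 6], [6, 2, 6], [6, 2, 6]]
`lists[0].append(25)` → shared = [6, 2, 6, 25]; lists = [[6, 2, 6, 25], [6, 2, 6, 25], [6, 2, 6, 25]]
`print(lists[1])` → prints [6, 2, 6, 25]
`print(lists[2])` → prints [6, 2, 6, 25]
`print(shared)` → prints [6, 2, 6, 25]

Answer:
[6, 2, 6, 25]
[6, 2, 6, 25]
[6, 2, 6, 25]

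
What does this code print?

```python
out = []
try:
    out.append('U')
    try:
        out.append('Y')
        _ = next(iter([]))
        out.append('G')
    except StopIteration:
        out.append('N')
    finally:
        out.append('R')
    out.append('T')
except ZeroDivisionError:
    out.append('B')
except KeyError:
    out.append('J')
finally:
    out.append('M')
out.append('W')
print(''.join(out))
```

Execution trace: 'U' (try body) → 'Y' (inner try body) → 'N' (inner except StopIteration) → 'R' (inner finally) → 'T' (try body, no exception) → 'M' (finally) → 'W' (after the try/except). Output: UYNRTMW

Answer: UYNRTMW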